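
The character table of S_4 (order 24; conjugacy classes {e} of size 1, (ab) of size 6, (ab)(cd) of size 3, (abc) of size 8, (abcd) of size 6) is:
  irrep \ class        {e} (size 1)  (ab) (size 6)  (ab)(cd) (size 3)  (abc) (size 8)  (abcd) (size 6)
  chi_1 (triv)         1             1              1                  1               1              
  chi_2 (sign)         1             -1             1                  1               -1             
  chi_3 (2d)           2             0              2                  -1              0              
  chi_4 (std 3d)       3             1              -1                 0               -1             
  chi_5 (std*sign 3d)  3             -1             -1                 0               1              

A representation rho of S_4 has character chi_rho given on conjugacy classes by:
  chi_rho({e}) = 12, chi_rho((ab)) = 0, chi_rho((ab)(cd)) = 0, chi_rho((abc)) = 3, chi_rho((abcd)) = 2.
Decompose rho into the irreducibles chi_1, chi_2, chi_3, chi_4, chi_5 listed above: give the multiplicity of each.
Multiplicities: chi_1: 2, chi_2: 1, chi_3: 0, chi_4: 1, chi_5: 2.

Proof sketch: Use <chi_rho, chi> = (1/|G|) sum_C |C| * chi_rho(C) * conj(chi(C)) with |G| = 24 for each irreducible chi in the table:
  <chi_rho, chi_1> = (1/24)[1*(12)*conj(1) + 6*(0)*conj(1) + 3*(0)*conj(1) + 8*(3)*conj(1) + 6*(2)*conj(1)]
      = (1/24)[(12) + (0) + (0) + (24) + (12)] = 48/24 = 2
  <chi_rho, chi_2> = (1/24)[1*(12)*conj(1) + 6*(0)*conj(-1) + 3*(0)*conj(1) + 8*(3)*conj(1) + 6*(2)*conj(-1)]
      = (1/24)[(12) + (0) + (0) + (24) + (-12)] = 24/24 = 1
  <chi_rho, chi_3> = (1/24)[1*(12)*conj(2) + 6*(0)*conj(0) + 3*(0)*conj(2) + 8*(3)*conj(-1) + 6*(2)*conj(0)]
      = (1/24)[(24) + (0) + (0) + (-24) + (0)] = 0/24 = 0
  <chi_rho, chi_4> = (1/24)[1*(12)*conj(3) + 6*(0)*conj(1) + 3*(0)*conj(-1) + 8*(3)*conj(0) + 6*(2)*conj(-1)]
      = (1/24)[(36) + (0) + (0) + (0) + (-12)] = 24/24 = 1
  <chi_rho, chi_5> = (1/24)[1*(12)*conj(3) + 6*(0)*conj(-1) + 3*(0)*conj(-1) + 8*(3)*conj(0) + 6*(2)*conj(1)]
      = (1/24)[(36) + (0) + (0) + (0) + (12)] = 48/24 = 2
Dimension check: dim(rho) = sum (mult * dim) = 2*1 + 1*1 + 0*2 + 1*3 + 2*3 = 12 = chi_rho(e) = 12.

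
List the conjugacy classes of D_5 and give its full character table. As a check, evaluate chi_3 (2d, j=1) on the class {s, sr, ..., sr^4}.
Conjugacy classes: {e} of size 1, {r^1, r^4} of size 2, {r^2, r^3} of size 2, {s, sr, ..., sr^4} of size 5.
Character table:
  irrep \ class              {e} (size 1)  {r^1, r^4} (size 2)  {r^2, r^3} (size 2)  {s, sr, ..., sr^4} (size 5)
  chi_1 (triv)               1             1                    1                    1                          
  chi_2 (sign: r->1, s->-1)  1             1                    1                    -1                         
  chi_3 (2d, j=1)            2             -1/2 + sqrt(5)/2     -sqrt(5)/2 - 1/2     0                          
  chi_4 (2d, j=2)            2             -sqrt(5)/2 - 1/2     -1/2 + sqrt(5)/2     0                          

Spot check: chi_3 (2d, j=1) on {s, sr, ..., sr^4} = 0.

Justification: D_5 has order 2*5 = 10 with 4 conjugacy classes, hence 4 irreducibles. Sum of squared dims 1 + 1 + 4 + 4 = 10 = |G|. Linear characters come from the abelianisation; the 2-dimensional irreps have character r^k -> 2*cos(2*pi*j*k/5), reflections -> 0.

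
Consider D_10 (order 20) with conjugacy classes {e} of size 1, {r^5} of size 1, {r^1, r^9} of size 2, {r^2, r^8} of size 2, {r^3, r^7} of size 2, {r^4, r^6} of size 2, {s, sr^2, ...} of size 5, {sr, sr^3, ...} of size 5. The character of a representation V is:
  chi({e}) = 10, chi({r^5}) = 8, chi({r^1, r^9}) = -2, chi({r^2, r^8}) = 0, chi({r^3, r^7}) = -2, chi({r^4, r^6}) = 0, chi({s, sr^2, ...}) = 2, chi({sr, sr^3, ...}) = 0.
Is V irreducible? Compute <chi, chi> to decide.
Not irreducible (reducible): <chi, chi> = 10 > 1.

Why: <chi, chi> = (1/|G|) sum_C |C| * |chi(C)|^2 = (1/20)[1*|10|^2 + 1*|8|^2 + 2*|-2|^2 + 2*|0|^2 + 2*|-2|^2 + 2*|0|^2 + 5*|2|^2 + 5*|0|^2]
  = (1/20)[(100) + (64) + (8) + (0) + (8) + (0) + (20) + (0)] = 200/20 = 10.
A character is irreducible iff <chi, chi> = 1, so this representation is reducible.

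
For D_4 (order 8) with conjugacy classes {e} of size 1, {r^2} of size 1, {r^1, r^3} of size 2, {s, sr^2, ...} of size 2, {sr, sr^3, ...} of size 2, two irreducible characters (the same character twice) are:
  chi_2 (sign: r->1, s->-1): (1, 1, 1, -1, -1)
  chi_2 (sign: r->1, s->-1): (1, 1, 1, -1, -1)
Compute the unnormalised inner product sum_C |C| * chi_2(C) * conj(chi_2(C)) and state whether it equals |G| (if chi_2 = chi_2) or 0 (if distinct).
Sum = 8 = |G| = 8; so <chi_2, chi_2> = 1 (norm-1 confirms irreducibility).

Argument: Compute term by term over conjugacy classes (|C| * chi_2(C) * conj(chi_2(C))):
  1*(1)*conj(1) + 1*(1)*conj(1) + 2*(1)*conj(1) + 2*(-1)*conj(-1) + 2*(-1)*conj(-1)
  = (1) + (1) + (2) + (2) + (2)
  = 8.
Dividing by |G| = 8 gives 8/8 = 1, matching the row-orthogonality relation <chi_2, chi_2> = [chi_2 = chi_2].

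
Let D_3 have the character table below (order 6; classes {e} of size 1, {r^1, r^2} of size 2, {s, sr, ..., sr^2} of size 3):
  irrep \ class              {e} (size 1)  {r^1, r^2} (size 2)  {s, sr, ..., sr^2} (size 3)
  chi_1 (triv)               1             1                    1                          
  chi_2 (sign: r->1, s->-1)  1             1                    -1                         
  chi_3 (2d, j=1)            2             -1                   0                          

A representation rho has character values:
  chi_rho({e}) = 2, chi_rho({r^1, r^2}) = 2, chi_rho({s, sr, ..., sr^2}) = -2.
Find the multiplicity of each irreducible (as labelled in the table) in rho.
Multiplicities: chi_1: 0, chi_2: 2, chi_3: 0.

Use <chi_rho, chi> = (1/|G|) sum_C |C| * chi_rho(C) * conj(chi(C)) with |G| = 6 for each irreducible chi in the table:
  <chi_rho, chi_1> = (1/6)[1*(2)*conj(1) + 2*(2)*conj(1) + 3*(-2)*conj(1)]
      = (1/6)[(2) + (4) + (-6)] = 0/6 = 0
  <chi_rho, chi_2> = (1/6)[1*(2)*conj(1) + 2*(2)*conj(1) + 3*(-2)*conj(-1)]
      = (1/6)[(2) + (4) + (6)] = 12/6 = 2
  <chi_rho, chi_3> = (1/6)[1*(2)*conj(2) + 2*(2)*conj(-1) + 3*(-2)*conj(0)]
      = (1/6)[(4) + (-4) + (0)] = 0/6 = 0
Dimension check: dim(rho) = sum (mult * dim) = 0*1 + 2*1 + 0*2 = 2 = chi_rho(e) = 2.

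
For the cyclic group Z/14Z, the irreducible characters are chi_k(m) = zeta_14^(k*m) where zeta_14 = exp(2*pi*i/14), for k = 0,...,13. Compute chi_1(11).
chi_1(11) = zeta_14^11 = exp(-3*I*pi/7)

Working: chi_1(11) = zeta_14^(1*11) = zeta_14^11. Since zeta_14^14 = 1, this equals zeta_14^11 = exp(2*pi*i*11/14) = exp(-3*I*pi/7).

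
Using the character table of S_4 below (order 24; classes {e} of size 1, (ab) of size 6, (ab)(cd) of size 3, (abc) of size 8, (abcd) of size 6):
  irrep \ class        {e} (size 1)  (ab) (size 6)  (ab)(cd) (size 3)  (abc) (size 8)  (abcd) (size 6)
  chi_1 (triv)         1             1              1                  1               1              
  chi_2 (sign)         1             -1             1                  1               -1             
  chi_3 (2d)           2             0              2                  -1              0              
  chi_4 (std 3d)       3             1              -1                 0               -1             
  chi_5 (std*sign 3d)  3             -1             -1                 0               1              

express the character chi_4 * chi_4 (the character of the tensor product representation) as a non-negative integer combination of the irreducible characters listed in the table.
chi_4 tensor chi_4 = chi_1 + chi_3 + chi_4 + chi_5 (all other irreducibles have multiplicity 0).

The character of a tensor product is the pointwise product (chi_4 * chi_4)(C) = chi_4(C) * chi_4(C):
  {e}: (3)*(3), (ab): (1)*(1), (ab)(cd): (-1)*(-1), (abc): (0)*(0), (abcd): (-1)*(-1)
so (chi_4 * chi_4) takes values
  {e} -> 9, (ab) -> 1, (ab)(cd) -> 1, (abc) -> 0, (abcd) -> 1.
Now take the inner product of this character with each irreducible chi from the table, <chi_4*chi_4, chi> = (1/24) sum_C |C| (chi_4*chi_4)(C) conj(chi(C)):
  <chi_4*chi_4, chi_1> = (1/24)[1*(9)*conj(1) + 6*(1)*conj(1) + 3*(1)*conj(1) + 8*(0)*conj(1) + 6*(1)*conj(1)]
      = (1/24)[(9) + (6) + (3) + (0) + (6)] = 24/24 = 1
  <chi_4*chi_4, chi_2> = (1/24)[1*(9)*conj(1) + 6*(1)*conj(-1) + 3*(1)*conj(1) + 8*(0)*conj(1) + 6*(1)*conj(-1)]
      = (1/24)[(9) + (-6) + (3) + (0) + (-6)] = 0/24 = 0
  <chi_4*chi_4, chi_3> = (1/24)[1*(9)*conj(2) + 6*(1)*conj(0) + 3*(1)*conj(2) + 8*(0)*conj(-1) + 6*(1)*conj(0)]
      = (1/24)[(18) + (0) + (6) + (0) + (0)] = 24/24 = 1
  <chi_4*chi_4, chi_4> = (1/24)[1*(9)*conj(3) + 6*(1)*conj(1) + 3*(1)*conj(-1) + 8*(0)*conj(0) + 6*(1)*conj(-1)]
      = (1/24)[(27) + (6) + (-3) + (0) + (-6)] = 24/24 = 1
  <chi_4*chi_4, chi_5> = (1/24)[1*(9)*conj(3) + 6*(1)*conj(-1) + 3*(1)*conj(-1) + 8*(0)*conj(0) + 6*(1)*conj(1)]
      = (1/24)[(27) + (-6) + (-3) + (0) + (6)] = 24/24 = 1
Hence the multiplicities are chi_1: 1, chi_3: 1, chi_4: 1, chi_5: 1. Dimension check: dim(chi_4)*dim(chi_4) = 3*3 = 9 and sum (mult * dim) = 1*1 + 1*2 + 1*3 + 1*3 = 9.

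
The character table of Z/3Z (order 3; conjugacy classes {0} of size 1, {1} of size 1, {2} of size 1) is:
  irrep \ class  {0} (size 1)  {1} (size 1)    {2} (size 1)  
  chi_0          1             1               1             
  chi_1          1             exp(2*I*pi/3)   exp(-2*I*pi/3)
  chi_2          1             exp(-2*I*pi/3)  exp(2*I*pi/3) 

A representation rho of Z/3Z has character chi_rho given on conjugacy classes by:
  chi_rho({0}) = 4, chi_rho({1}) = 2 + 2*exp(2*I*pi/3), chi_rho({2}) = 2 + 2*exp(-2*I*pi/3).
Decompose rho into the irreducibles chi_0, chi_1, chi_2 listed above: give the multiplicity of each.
Multiplicities: chi_0: 2, chi_1: 2, chi_2: 0.

Why: Use <chi_rho, chi> = (1/|G|) sum_C |C| * chi_rho(C) * conj(chi(C)) with |G| = 3 for each irreducible chi in the table:
  <chi_rho, chi_0> = (1/3)[1*(4)*conj(1) + 1*(2 + 2*exp(2*I*pi/3))*conj(1) + 1*(2 + 2*exp(-2*I*pi/3))*conj(1)]
      = (1/3)[(4) + (2 + 2*exp(2*I*pi/3)) + (2 + 2*exp(-2*I*pi/3))] = 6/3 = 2
  <chi_rho, chi_1> = (1/3)[1*(4)*conj(1) + 1*(2 + 2*exp(2*I*pi/3))*conj(exp(2*I*pi/3)) + 1*(2 + 2*exp(-2*I*pi/3))*conj(exp(-2*I*pi/3))]
      = (1/3)[(4) + (2 + 2*exp(-2*I*pi/3)) + (2 + 2*exp(2*I*pi/3))] = 6/3 = 2
  <chi_rho, chi_2> = (1/3)[1*(4)*conj(1) + 1*(2 + 2*exp(2*I*pi/3))*conj(exp(-2*I*pi/3)) + 1*(2 + 2*exp(-2*I*pi/3))*conj(exp(2*I*pi/3))]
      = (1/3)[(4) + (-2) + (-2)] = 0/3 = 0
(Exp terms are combined using exp(i*s)*conj(exp(i*t)) = exp(i*(s-t)), and sums of them are collapsed using the identity that for every m > 1 the m distinct m-th roots of unity sum to 0, e.g. 1 + exp(2*I*pi/3) + exp(-2*I*pi/3) = 0.)
Dimension check: dim(rho) = sum (mult * dim) = 2*1 + 2*1 + 0*1 = 4 = chi_rho(e) = 4.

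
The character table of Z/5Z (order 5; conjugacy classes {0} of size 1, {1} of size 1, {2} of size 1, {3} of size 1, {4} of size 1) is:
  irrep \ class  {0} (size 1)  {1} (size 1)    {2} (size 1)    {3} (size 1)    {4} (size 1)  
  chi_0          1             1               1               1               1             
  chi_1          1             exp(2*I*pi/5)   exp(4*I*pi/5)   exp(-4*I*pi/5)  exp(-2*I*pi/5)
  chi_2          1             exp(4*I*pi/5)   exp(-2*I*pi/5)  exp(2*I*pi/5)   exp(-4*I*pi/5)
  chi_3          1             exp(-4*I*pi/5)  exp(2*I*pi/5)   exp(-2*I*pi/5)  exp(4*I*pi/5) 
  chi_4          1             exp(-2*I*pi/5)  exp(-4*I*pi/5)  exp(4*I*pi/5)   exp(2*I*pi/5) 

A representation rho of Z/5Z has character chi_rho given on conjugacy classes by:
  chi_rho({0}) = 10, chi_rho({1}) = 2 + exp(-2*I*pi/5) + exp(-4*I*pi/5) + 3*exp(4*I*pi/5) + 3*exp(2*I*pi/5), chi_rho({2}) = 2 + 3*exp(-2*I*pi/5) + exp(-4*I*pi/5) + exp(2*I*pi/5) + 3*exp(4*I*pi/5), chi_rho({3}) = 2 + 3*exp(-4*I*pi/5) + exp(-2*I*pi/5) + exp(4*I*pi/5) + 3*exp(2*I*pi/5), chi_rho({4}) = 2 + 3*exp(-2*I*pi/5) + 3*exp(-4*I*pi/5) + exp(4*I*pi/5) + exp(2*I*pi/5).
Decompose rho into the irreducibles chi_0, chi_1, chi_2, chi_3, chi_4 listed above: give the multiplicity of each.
Multiplicities: chi_0: 2, chi_1: 3, chi_2: 3, chi_3: 1, chi_4: 1.

Why: Use <chi_rho, chi> = (1/|G|) sum_C |C| * chi_rho(C) * conj(chi(C)) with |G| = 5 for each irreducible chi in the table:
  <chi_rho, chi_0> = (1/5)[1*(10)*conj(1) + 1*(2 + exp(-2*I*pi/5) + exp(-4*I*pi/5) + 3*exp(4*I*pi/5) + 3*exp(2*I*pi/5))*conj(1) + 1*(2 + 3*exp(-2*I*pi/5) + exp(-4*I*pi/5) + exp(2*I*pi/5) + 3*exp(4*I*pi/5))*conj(1) + 1*(2 + 3*exp(-4*I*pi/5) + exp(-2*I*pi/5) + exp(4*I*pi/5) + 3*exp(2*I*pi/5))*conj(1) + 1*(2 + 3*exp(-2*I*pi/5) + 3*exp(-4*I*pi/5) + exp(4*I*pi/5) + exp(2*I*pi/5))*conj(1)]
      = (1/5)[(10) + (2 + exp(-2*I*pi/5) + exp(-4*I*pi/5) + 3*exp(4*I*pi/5) + 3*exp(2*I*pi/5)) + (2 + 3*exp(-2*I*pi/5) + exp(-4*I*pi/5) + exp(2*I*pi/5) + 3*exp(4*I*pi/5)) + (2 + 3*exp(-4*I*pi/5) + exp(-2*I*pi/5) + exp(4*I*pi/5) + 3*exp(2*I*pi/5)) + (2 + 3*exp(-2*I*pi/5) + 3*exp(-4*I*pi/5) + exp(4*I*pi/5) + exp(2*I*pi/5))] = 10/5 = 2
  <chi_rho, chi_1> = (1/5)[1*(10)*conj(1) + 1*(2 + exp(-2*I*pi/5) + exp(-4*I*pi/5) + 3*exp(4*I*pi/5) + 3*exp(2*I*pi/5))*conj(exp(2*I*pi/5)) + 1*(2 + 3*exp(-2*I*pi/5) + exp(-4*I*pi/5) + exp(2*I*pi/5) + 3*exp(4*I*pi/5))*conj(exp(4*I*pi/5)) + 1*(2 + 3*exp(-4*I*pi/5) + exp(-2*I*pi/5) + exp(4*I*pi/5) + 3*exp(2*I*pi/5))*conj(exp(-4*I*pi/5)) + 1*(2 + 3*exp(-2*I*pi/5) + 3*exp(-4*I*pi/5) + exp(4*I*pi/5) + exp(2*I*pi/5))*conj(exp(-2*I*pi/5))]
      = (1/5)[(10) + (3 + 2*exp(-2*I*pi/5) + exp(-4*I*pi/5) + exp(4*I*pi/5) + 3*exp(2*I*pi/5)) + (3 + 2*exp(-4*I*pi/5) + exp(-2*I*pi/5) + exp(2*I*pi/5) + 3*exp(4*I*pi/5)) + (3 + 3*exp(-4*I*pi/5) + exp(-2*I*pi/5) + exp(2*I*pi/5) + 2*exp(4*I*pi/5)) + (3 + 3*exp(-2*I*pi/5) + exp(-4*I*pi/5) + exp(4*I*pi/5) + 2*exp(2*I*pi/5))] = 15/5 = 3
  <chi_rho, chi_2> = (1/5)[1*(10)*conj(1) + 1*(2 + exp(-2*I*pi/5) + exp(-4*I*pi/5) + 3*exp(4*I*pi/5) + 3*exp(2*I*pi/5))*conj(exp(4*I*pi/5)) + 1*(2 + 3*exp(-2*I*pi/5) + exp(-4*I*pi/5) + exp(2*I*pi/5) + 3*exp(4*I*pi/5))*conj(exp(-2*I*pi/5)) + 1*(2 + 3*exp(-4*I*pi/5) + exp(-2*I*pi/5) + exp(4*I*pi/5) + 3*exp(2*I*pi/5))*conj(exp(2*I*pi/5)) + 1*(2 + 3*exp(-2*I*pi/5) + 3*exp(-4*I*pi/5) + exp(4*I*pi/5) + exp(2*I*pi/5))*conj(exp(-4*I*pi/5))]
      = (1/5)[(10) + (3 + 3*exp(-2*I*pi/5) + 2*exp(-4*I*pi/5) + exp(4*I*pi/5) + exp(2*I*pi/5)) + (3 + 3*exp(-4*I*pi/5) + exp(-2*I*pi/5) + exp(4*I*pi/5) + 2*exp(2*I*pi/5)) + (3 + 2*exp(-2*I*pi/5) + exp(-4*I*pi/5) + exp(2*I*pi/5) + 3*exp(4*I*pi/5)) + (3 + exp(-2*I*pi/5) + exp(-4*I*pi/5) + 2*exp(4*I*pi/5) + 3*exp(2*I*pi/5))] = 15/5 = 3
  <chi_rho, chi_3> = (1/5)[1*(10)*conj(1) + 1*(2 + exp(-2*I*pi/5) + exp(-4*I*pi/5) + 3*exp(4*I*pi/5) + 3*exp(2*I*pi/5))*conj(exp(-4*I*pi/5)) + 1*(2 + 3*exp(-2*I*pi/5) + exp(-4*I*pi/5) + exp(2*I*pi/5) + 3*exp(4*I*pi/5))*conj(exp(2*I*pi/5)) + 1*(2 + 3*exp(-4*I*pi/5) + exp(-2*I*pi/5) + exp(4*I*pi/5) + 3*exp(2*I*pi/5))*conj(exp(-2*I*pi/5)) + 1*(2 + 3*exp(-2*I*pi/5) + 3*exp(-4*I*pi/5) + exp(4*I*pi/5) + exp(2*I*pi/5))*conj(exp(4*I*pi/5))]
      = (1/5)[(10) + (1 + 3*exp(-2*I*pi/5) + 3*exp(-4*I*pi/5) + exp(2*I*pi/5) + 2*exp(4*I*pi/5)) + (1 + 2*exp(-2*I*pi/5) + 3*exp(-4*I*pi/5) + exp(4*I*pi/5) + 3*exp(2*I*pi/5)) + (1 + 3*exp(-2*I*pi/5) + exp(-4*I*pi/5) + 3*exp(4*I*pi/5) + 2*exp(2*I*pi/5)) + (1 + 2*exp(-4*I*pi/5) + exp(-2*I*pi/5) + 3*exp(4*I*pi/5) + 3*exp(2*I*pi/5))] = 5/5 = 1
  <chi_rho, chi_4> = (1/5)[1*(10)*conj(1) + 1*(2 + exp(-2*I*pi/5) + exp(-4*I*pi/5) + 3*exp(4*I*pi/5) + 3*exp(2*I*pi/5))*conj(exp(-2*I*pi/5)) + 1*(2 + 3*exp(-2*I*pi/5) + exp(-4*I*pi/5) + exp(2*I*pi/5) + 3*exp(4*I*pi/5))*conj(exp(-4*I*pi/5)) + 1*(2 + 3*exp(-4*I*pi/5) + exp(-2*I*pi/5) + exp(4*I*pi/5) + 3*exp(2*I*pi/5))*conj(exp(4*I*pi/5)) + 1*(2 + 3*exp(-2*I*pi/5) + 3*exp(-4*I*pi/5) + exp(4*I*pi/5) + exp(2*I*pi/5))*conj(exp(2*I*pi/5))]
      = (1/5)[(10) + (1 + 3*exp(-4*I*pi/5) + exp(-2*I*pi/5) + 3*exp(4*I*pi/5) + 2*exp(2*I*pi/5)) + (1 + 3*exp(-2*I*pi/5) + exp(-4*I*pi/5) + 2*exp(4*I*pi/5) + 3*exp(2*I*pi/5)) + (1 + 3*exp(-2*I*pi/5) + 2*exp(-4*I*pi/5) + exp(4*I*pi/5) + 3*exp(2*I*pi/5)) + (1 + 2*exp(-2*I*pi/5) + 3*exp(-4*I*pi/5) + exp(2*I*pi/5) + 3*exp(4*I*pi/5))] = 5/5 = 1
(Exp terms are combined using exp(i*s)*conj(exp(i*t)) = exp(i*(s-t)), and sums of them are collapsed using the identity that for every m > 1 the m distinct m-th roots of unity sum to 0, e.g. 1 + exp(2*I*pi/3) + exp(-2*I*pi/3) = 0.)
Dimension check: dim(rho) = sum (mult * dim) = 2*1 + 3*1 + 3*1 + 1*1 + 1*1 = 10 = chi_rho(e) = 10.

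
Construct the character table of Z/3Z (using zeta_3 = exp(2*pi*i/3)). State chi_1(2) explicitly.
Character table of Z/3Z (irreps indexed chi_0,...,chi_2 with chi_k(m) = zeta_3^(k*m), zeta_3 = exp(2*pi*i/3)):
  irrep \ class  {0} (size 1)  {1} (size 1)    {2} (size 1)  
  chi_0          1             1               1             
  chi_1          1             exp(2*I*pi/3)   exp(-2*I*pi/3)
  chi_2          1             exp(-2*I*pi/3)  exp(2*I*pi/3) 

Spot check: chi_1(2) = zeta_3^(1*2) = zeta_3^2 = exp(-2*I*pi/3).

Reasoning: Z/3Z is abelian, so all 3 irreducible complex representations are 1-dimensional. They are given by chi_k(m) = zeta_3^(k*m) for k = 0,...,2. Row orthogonality: sum_m chi_k(m) conj(chi_l(m)) = 3 * [k = l].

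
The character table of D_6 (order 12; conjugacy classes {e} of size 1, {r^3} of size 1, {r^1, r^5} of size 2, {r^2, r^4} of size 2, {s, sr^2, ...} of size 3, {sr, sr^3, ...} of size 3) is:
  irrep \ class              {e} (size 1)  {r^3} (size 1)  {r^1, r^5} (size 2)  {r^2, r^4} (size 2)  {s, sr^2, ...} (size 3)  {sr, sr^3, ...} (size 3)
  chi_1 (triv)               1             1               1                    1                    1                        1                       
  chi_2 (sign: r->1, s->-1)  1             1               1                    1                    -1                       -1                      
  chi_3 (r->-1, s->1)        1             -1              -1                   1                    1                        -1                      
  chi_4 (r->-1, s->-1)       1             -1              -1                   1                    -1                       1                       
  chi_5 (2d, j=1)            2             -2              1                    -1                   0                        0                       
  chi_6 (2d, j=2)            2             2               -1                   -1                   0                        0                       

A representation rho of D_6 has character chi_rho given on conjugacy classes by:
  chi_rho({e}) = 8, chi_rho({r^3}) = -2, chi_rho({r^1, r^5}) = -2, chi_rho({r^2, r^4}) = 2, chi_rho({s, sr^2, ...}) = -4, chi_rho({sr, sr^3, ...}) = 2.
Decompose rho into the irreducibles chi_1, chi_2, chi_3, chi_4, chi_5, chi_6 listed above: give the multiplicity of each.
Multiplicities: chi_1: 0, chi_2: 1, chi_3: 0, chi_4: 3, chi_5: 1, chi_6: 1.

Solution. Use <chi_rho, chi> = (1/|G|) sum_C |C| * chi_rho(C) * conj(chi(C)) with |G| = 12 for each irreducible chi in the table:
  <chi_rho, chi_1> = (1/12)[1*(8)*conj(1) + 1*(-2)*conj(1) + 2*(-2)*conj(1) + 2*(2)*conj(1) + 3*(-4)*conj(1) + 3*(2)*conj(1)]
      = (1/12)[(8) + (-2) + (-4) + (4) + (-12) + (6)] = 0/12 = 0
  <chi_rho, chi_2> = (1/12)[1*(8)*conj(1) + 1*(-2)*conj(1) + 2*(-2)*conj(1) + 2*(2)*conj(1) + 3*(-4)*conj(-1) + 3*(2)*conj(-1)]
      = (1/12)[(8) + (-2) + (-4) + (4) + (12) + (-6)] = 12/12 = 1
  <chi_rho, chi_3> = (1/12)[1*(8)*conj(1) + 1*(-2)*conj(-1) + 2*(-2)*conj(-1) + 2*(2)*conj(1) + 3*(-4)*conj(1) + 3*(2)*conj(-1)]
      = (1/12)[(8) + (2) + (4) + (4) + (-12) + (-6)] = 0/12 = 0
  <chi_rho, chi_4> = (1/12)[1*(8)*conj(1) + 1*(-2)*conj(-1) + 2*(-2)*conj(-1) + 2*(2)*conj(1) + 3*(-4)*conj(-1) + 3*(2)*conj(1)]
      = (1/12)[(8) + (2) + (4) + (4) + (12) + (6)] = 36/12 = 3
  <chi_rho, chi_5> = (1/12)[1*(8)*conj(2) + 1*(-2)*conj(-2) + 2*(-2)*conj(1) + 2*(2)*conj(-1) + 3*(-4)*conj(0) + 3*(2)*conj(0)]
      = (1/12)[(16) + (4) + (-4) + (-4) + (0) + (0)] = 12/12 = 1
  <chi_rho, chi_6> = (1/12)[1*(8)*conj(2) + 1*(-2)*conj(2) + 2*(-2)*conj(-1) + 2*(2)*conj(-1) + 3*(-4)*conj(0) + 3*(2)*conj(0)]
      = (1/12)[(16) + (-4) + (4) + (-4) + (0) + (0)] = 12/12 = 1
Dimension check: dim(rho) = sum (mult * dim) = 0*1 + 1*1 + 0*1 + 3*1 + 1*2 + 1*2 = 8 = chi_rho(e) = 8.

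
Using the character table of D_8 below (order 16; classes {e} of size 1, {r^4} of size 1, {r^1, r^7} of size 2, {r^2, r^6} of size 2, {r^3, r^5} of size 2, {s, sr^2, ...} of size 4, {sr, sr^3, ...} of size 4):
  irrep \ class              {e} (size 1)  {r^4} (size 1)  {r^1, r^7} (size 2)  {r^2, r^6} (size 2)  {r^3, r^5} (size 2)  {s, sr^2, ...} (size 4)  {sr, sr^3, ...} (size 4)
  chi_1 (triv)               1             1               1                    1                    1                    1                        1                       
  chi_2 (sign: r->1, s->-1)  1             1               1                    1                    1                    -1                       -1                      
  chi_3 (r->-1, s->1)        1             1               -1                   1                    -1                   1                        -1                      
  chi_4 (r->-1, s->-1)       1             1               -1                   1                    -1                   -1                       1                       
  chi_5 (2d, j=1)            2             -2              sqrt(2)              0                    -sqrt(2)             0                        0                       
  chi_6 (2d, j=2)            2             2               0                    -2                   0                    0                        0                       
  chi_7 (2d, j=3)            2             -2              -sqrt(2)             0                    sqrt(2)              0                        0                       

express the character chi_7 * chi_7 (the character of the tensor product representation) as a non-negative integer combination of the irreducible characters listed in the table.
chi_7 tensor chi_7 = chi_1 + chi_2 + chi_6 (all other irreducibles have multiplicity 0).

Reasoning: The character of a tensor product is the pointwise product (chi_7 * chi_7)(C) = chi_7(C) * chi_7(C):
  {e}: (2)*(2), {r^4}: (-2)*(-2), {r^1, r^7}: (-sqrt(2))*(-sqrt(2)), {r^2, r^6}: (0)*(0), {r^3, r^5}: (sqrt(2))*(sqrt(2)), {s, sr^2, ...}: (0)*(0), {sr, sr^3, ...}: (0)*(0)
so (chi_7 * chi_7) takes values
  {e} -> 4, {r^4} -> 4, {r^1, r^7} -> 2, {r^2, r^6} -> 0, {r^3, r^5} -> 2, {s, sr^2, ...} -> 0, {sr, sr^3, ...} -> 0.
Now take the inner product of this character with each irreducible chi from the table, <chi_7*chi_7, chi> = (1/16) sum_C |C| (chi_7*chi_7)(C) conj(chi(C)):
  <chi_7*chi_7, chi_1> = (1/16)[1*(4)*conj(1) + 1*(4)*conj(1) + 2*(2)*conj(1) + 2*(0)*conj(1) + 2*(2)*conj(1) + 4*(0)*conj(1) + 4*(0)*conj(1)]
      = (1/16)[(4) + (4) + (4) + (0) + (4) + (0) + (0)] = 16/16 = 1
  <chi_7*chi_7, chi_2> = (1/16)[1*(4)*conj(1) + 1*(4)*conj(1) + 2*(2)*conj(1) + 2*(0)*conj(1) + 2*(2)*conj(1) + 4*(0)*conj(-1) + 4*(0)*conj(-1)]
      = (1/16)[(4) + (4) + (4) + (0) + (4) + (0) + (0)] = 16/16 = 1
  <chi_7*chi_7, chi_3> = (1/16)[1*(4)*conj(1) + 1*(4)*conj(1) + 2*(2)*conj(-1) + 2*(0)*conj(1) + 2*(2)*conj(-1) + 4*(0)*conj(1) + 4*(0)*conj(-1)]
      = (1/16)[(4) + (4) + (-4) + (0) + (-4) + (0) + (0)] = 0/16 = 0
  <chi_7*chi_7, chi_4> = (1/16)[1*(4)*conj(1) + 1*(4)*conj(1) + 2*(2)*conj(-1) + 2*(0)*conj(1) + 2*(2)*conj(-1) + 4*(0)*conj(-1) + 4*(0)*conj(1)]
      = (1/16)[(4) + (4) + (-4) + (0) + (-4) + (0) + (0)] = 0/16 = 0
  <chi_7*chi_7, chi_5> = (1/16)[1*(4)*conj(2) + 1*(4)*conj(-2) + 2*(2)*conj(sqrt(2)) + 2*(0)*conj(0) + 2*(2)*conj(-sqrt(2)) + 4*(0)*conj(0) + 4*(0)*conj(0)]
      = (1/16)[(8) + (-8) + (4*sqrt(2)) + (0) + (-4*sqrt(2)) + (0) + (0)] = 0/16 = 0
  <chi_7*chi_7, chi_6> = (1/16)[1*(4)*conj(2) + 1*(4)*conj(2) + 2*(2)*conj(0) + 2*(0)*conj(-2) + 2*(2)*conj(0) + 4*(0)*conj(0) + 4*(0)*conj(0)]
      = (1/16)[(8) + (8) + (0) + (0) + (0) + (0) + (0)] = 16/16 = 1
  <chi_7*chi_7, chi_7> = (1/16)[1*(4)*conj(2) + 1*(4)*conj(-2) + 2*(2)*conj(-sqrt(2)) + 2*(0)*conj(0) + 2*(2)*conj(sqrt(2)) + 4*(0)*conj(0) + 4*(0)*conj(0)]
      = (1/16)[(8) + (-8) + (-4*sqrt(2)) + (0) + (4*sqrt(2)) + (0) + (0)] = 0/16 = 0
Hence the multiplicities are chi_1: 1, chi_2: 1, chi_6: 1. Dimension check: dim(chi_7)*dim(chi_7) = 2*2 = 4 and sum (mult * dim) = 1*1 + 1*1 + 1*2 = 4.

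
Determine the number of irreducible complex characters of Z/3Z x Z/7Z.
21

Solution. The number of irreducible complex representations of a finite group equals its number of conjugacy classes. Z/3Z x Z/7Z is abelian of order 21, so every element is its own conjugacy class: 21 classes, so Z/3Z x Z/7Z (order 21) has exactly 21 irreducible complex representations.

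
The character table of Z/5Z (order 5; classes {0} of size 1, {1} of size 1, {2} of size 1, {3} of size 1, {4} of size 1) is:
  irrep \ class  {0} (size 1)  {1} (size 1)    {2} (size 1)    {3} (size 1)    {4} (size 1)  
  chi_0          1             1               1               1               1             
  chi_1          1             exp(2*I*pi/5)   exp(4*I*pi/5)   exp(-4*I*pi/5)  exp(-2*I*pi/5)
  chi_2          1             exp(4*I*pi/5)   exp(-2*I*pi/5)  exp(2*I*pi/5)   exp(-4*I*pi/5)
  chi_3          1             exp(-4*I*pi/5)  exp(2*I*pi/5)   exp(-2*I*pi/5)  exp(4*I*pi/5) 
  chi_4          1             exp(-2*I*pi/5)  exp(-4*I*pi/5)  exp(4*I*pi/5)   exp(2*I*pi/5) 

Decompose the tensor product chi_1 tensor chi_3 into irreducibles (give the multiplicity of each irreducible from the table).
chi_1 tensor chi_3 = chi_4 (all other irreducibles have multiplicity 0).

Reasoning: The character of a tensor product is the pointwise product (chi_1 * chi_3)(C) = chi_1(C) * chi_3(C):
  {0}: (1)*(1), {1}: (exp(2*I*pi/5))*(exp(-4*I*pi/5)), {2}: (exp(4*I*pi/5))*(exp(2*I*pi/5)), {3}: (exp(-4*I*pi/5))*(exp(-2*I*pi/5)), {4}: (exp(-2*I*pi/5))*(exp(4*I*pi/5))
so (chi_1 * chi_3) takes values
  {0} -> 1, {1} -> exp(-2*I*pi/5), {2} -> exp(-4*I*pi/5), {3} -> exp(4*I*pi/5), {4} -> exp(2*I*pi/5).
Now take the inner product of this character with each irreducible chi from the table, <chi_1*chi_3, chi> = (1/5) sum_C |C| (chi_1*chi_3)(C) conj(chi(C)):
  <chi_1*chi_3, chi_0> = (1/5)[1*(1)*conj(1) + 1*(exp(-2*I*pi/5))*conj(1) + 1*(exp(-4*I*pi/5))*conj(1) + 1*(exp(4*I*pi/5))*conj(1) + 1*(exp(2*I*pi/5))*conj(1)]
      = (1/5)[(1) + (exp(-2*I*pi/5)) + (exp(-4*I*pi/5)) + (exp(4*I*pi/5)) + (exp(2*I*pi/5))] = 0/5 = 0
  <chi_1*chi_3, chi_1> = (1/5)[1*(1)*conj(1) + 1*(exp(-2*I*pi/5))*conj(exp(2*I*pi/5)) + 1*(exp(-4*I*pi/5))*conj(exp(4*I*pi/5)) + 1*(exp(4*I*pi/5))*conj(exp(-4*I*pi/5)) + 1*(exp(2*I*pi/5))*conj(exp(-2*I*pi/5))]
      = (1/5)[(1) + (exp(-4*I*pi/5)) + (exp(2*I*pi/5)) + (exp(-2*I*pi/5)) + (exp(4*I*pi/5))] = 0/5 = 0
  <chi_1*chi_3, chi_2> = (1/5)[1*(1)*conj(1) + 1*(exp(-2*I*pi/5))*conj(exp(4*I*pi/5)) + 1*(exp(-4*I*pi/5))*conj(exp(-2*I*pi/5)) + 1*(exp(4*I*pi/5))*conj(exp(2*I*pi/5)) + 1*(exp(2*I*pi/5))*conj(exp(-4*I*pi/5))]
      = (1/5)[(1) + (exp(4*I*pi/5)) + (exp(-2*I*pi/5)) + (exp(2*I*pi/5)) + (exp(-4*I*pi/5))] = 0/5 = 0
  <chi_1*chi_3, chi_3> = (1/5)[1*(1)*conj(1) + 1*(exp(-2*I*pi/5))*conj(exp(-4*I*pi/5)) + 1*(exp(-4*I*pi/5))*conj(exp(2*I*pi/5)) + 1*(exp(4*I*pi/5))*conj(exp(-2*I*pi/5)) + 1*(exp(2*I*pi/5))*conj(exp(4*I*pi/5))]
      = (1/5)[(1) + (exp(2*I*pi/5)) + (exp(4*I*pi/5)) + (exp(-4*I*pi/5)) + (exp(-2*I*pi/5))] = 0/5 = 0
  <chi_1*chi_3, chi_4> = (1/5)[1*(1)*conj(1) + 1*(exp(-2*I*pi/5))*conj(exp(-2*I*pi/5)) + 1*(exp(-4*I*pi/5))*conj(exp(-4*I*pi/5)) + 1*(exp(4*I*pi/5))*conj(exp(4*I*pi/5)) + 1*(exp(2*I*pi/5))*conj(exp(2*I*pi/5))]
      = (1/5)[(1) + (1) + (1) + (1) + (1)] = 5/5 = 1
(Exp terms are combined using exp(i*s)*conj(exp(i*t)) = exp(i*(s-t)), and sums of them are collapsed using the identity that for every m > 1 the m distinct m-th roots of unity sum to 0, e.g. 1 + exp(2*I*pi/3) + exp(-2*I*pi/3) = 0.)
Hence the multiplicities are chi_4: 1. Dimension check: dim(chi_1)*dim(chi_3) = 1*1 = 1 and sum (mult * dim) = 1*1 = 1.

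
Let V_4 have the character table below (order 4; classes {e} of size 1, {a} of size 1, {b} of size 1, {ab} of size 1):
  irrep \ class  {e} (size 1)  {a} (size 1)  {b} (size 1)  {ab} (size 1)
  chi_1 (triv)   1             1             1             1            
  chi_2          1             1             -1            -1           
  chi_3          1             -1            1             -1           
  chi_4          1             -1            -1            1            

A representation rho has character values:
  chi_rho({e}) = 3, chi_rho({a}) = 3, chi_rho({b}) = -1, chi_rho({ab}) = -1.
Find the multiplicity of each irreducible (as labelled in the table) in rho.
Multiplicities: chi_1: 1, chi_2: 2, chi_3: 0, chi_4: 0.

Details: Use <chi_rho, chi> = (1/|G|) sum_C |C| * chi_rho(C) * conj(chi(C)) with |G| = 4 for each irreducible chi in the table:
  <chi_rho, chi_1> = (1/4)[1*(3)*conj(1) + 1*(3)*conj(1) + 1*(-1)*conj(1) + 1*(-1)*conj(1)]
      = (1/4)[(3) + (3) + (-1) + (-1)] = 4/4 = 1
  <chi_rho, chi_2> = (1/4)[1*(3)*conj(1) + 1*(3)*conj(1) + 1*(-1)*conj(-1) + 1*(-1)*conj(-1)]
      = (1/4)[(3) + (3) + (1) + (1)] = 8/4 = 2
  <chi_rho, chi_3> = (1/4)[1*(3)*conj(1) + 1*(3)*conj(-1) + 1*(-1)*conj(1) + 1*(-1)*conj(-1)]
      = (1/4)[(3) + (-3) + (-1) + (1)] = 0/4 = 0
  <chi_rho, chi_4> = (1/4)[1*(3)*conj(1) + 1*(3)*conj(-1) + 1*(-1)*conj(-1) + 1*(-1)*conj(1)]
      = (1/4)[(3) + (-3) + (1) + (-1)] = 0/4 = 0
Dimension check: dim(rho) = sum (mult * dim) = 1*1 + 2*1 + 0*1 + 0*1 = 3 = chi_rho(e) = 3.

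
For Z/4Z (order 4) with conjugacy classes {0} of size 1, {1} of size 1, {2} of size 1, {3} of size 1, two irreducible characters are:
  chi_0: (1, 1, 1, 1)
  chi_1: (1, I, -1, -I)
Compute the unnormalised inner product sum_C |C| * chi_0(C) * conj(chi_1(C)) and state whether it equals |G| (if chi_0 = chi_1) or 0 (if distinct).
Sum = 0; so <chi_0, chi_1> = 0 (distinct irreducibles are orthogonal).

Reasoning: Compute term by term over conjugacy classes (|C| * chi_0(C) * conj(chi_1(C))):
  1*(1)*conj(1) + 1*(1)*conj(I) + 1*(1)*conj(-1) + 1*(1)*conj(-I)
  = (1) + (-I) + (-1) + (I)
  = 0.
(Exp terms are combined using exp(i*s)*conj(exp(i*t)) = exp(i*(s-t)), and sums of them are collapsed using the identity that for every m > 1 the m distinct m-th roots of unity sum to 0, e.g. 1 + exp(2*I*pi/3) + exp(-2*I*pi/3) = 0.)
Dividing by |G| = 4 gives 0/4 = 0, matching the row-orthogonality relation <chi_0, chi_1> = [chi_0 = chi_1].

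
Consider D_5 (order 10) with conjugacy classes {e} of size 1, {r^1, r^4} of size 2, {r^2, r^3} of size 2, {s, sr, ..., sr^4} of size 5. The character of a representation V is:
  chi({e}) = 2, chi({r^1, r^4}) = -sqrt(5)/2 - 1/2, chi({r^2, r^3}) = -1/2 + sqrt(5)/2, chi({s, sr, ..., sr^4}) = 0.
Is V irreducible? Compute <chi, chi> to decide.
Irreducible: <chi, chi> = 1.

Derivation: <chi, chi> = (1/|G|) sum_C |C| * |chi(C)|^2 = (1/10)[1*|2|^2 + 2*|-sqrt(5)/2 - 1/2|^2 + 2*|-1/2 + sqrt(5)/2|^2 + 5*|0|^2]
  = (1/10)[(4) + (sqrt(5) + 3) + (3 - sqrt(5)) + (0)] = 10/10 = 1.
A character is irreducible iff <chi, chi> = 1, so this representation is irreducible.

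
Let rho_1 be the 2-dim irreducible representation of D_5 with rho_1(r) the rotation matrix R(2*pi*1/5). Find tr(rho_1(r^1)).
chi_{rho_1}(r^1) = 2*cos(2*pi*1*1/5) = -1/2 + sqrt(5)/2

Reasoning: rho_1(r^1) is rotation by angle 2*pi*1*1/5, whose trace is 2*cos(2*pi*1*1/5) = -1/2 + sqrt(5)/2.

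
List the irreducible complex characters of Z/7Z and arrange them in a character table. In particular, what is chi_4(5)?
Character table of Z/7Z (irreps indexed chi_0,...,chi_6 with chi_k(m) = zeta_7^(k*m), zeta_7 = exp(2*pi*i/7)):
  irrep \ class  {0} (size 1)  {1} (size 1)    {2} (size 1)    {3} (size 1)    {4} (size 1)    {5} (size 1)    {6} (size 1)  
  chi_0          1             1               1               1               1               1               1             
  chi_1          1             exp(2*I*pi/7)   exp(4*I*pi/7)   exp(6*I*pi/7)   exp(-6*I*pi/7)  exp(-4*I*pi/7)  exp(-2*I*pi/7)
  chi_2          1             exp(4*I*pi/7)   exp(-6*I*pi/7)  exp(-2*I*pi/7)  exp(2*I*pi/7)   exp(6*I*pi/7)   exp(-4*I*pi/7)
  chi_3          1             exp(6*I*pi/7)   exp(-2*I*pi/7)  exp(4*I*pi/7)   exp(-4*I*pi/7)  exp(2*I*pi/7)   exp(-6*I*pi/7)
  chi_4          1             exp(-6*I*pi/7)  exp(2*I*pi/7)   exp(-4*I*pi/7)  exp(4*I*pi/7)   exp(-2*I*pi/7)  exp(6*I*pi/7) 
  chi_5          1             exp(-4*I*pi/7)  exp(6*I*pi/7)   exp(2*I*pi/7)   exp(-2*I*pi/7)  exp(-6*I*pi/7)  exp(4*I*pi/7) 
  chi_6          1             exp(-2*I*pi/7)  exp(-4*I*pi/7)  exp(-6*I*pi/7)  exp(6*I*pi/7)   exp(4*I*pi/7)   exp(2*I*pi/7) 

Spot check: chi_4(5) = zeta_7^(4*5) = zeta_7^20 = exp(-2*I*pi/7).

Why: Z/7Z is abelian, so all 7 irreducible complex representations are 1-dimensional. They are given by chi_k(m) = zeta_7^(k*m) for k = 0,...,6. Row orthogonality: sum_m chi_k(m) conj(chi_l(m)) = 7 * [k = l].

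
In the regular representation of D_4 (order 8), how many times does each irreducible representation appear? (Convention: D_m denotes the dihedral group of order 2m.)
Each irreducible V_i of dimension d_i appears with multiplicity d_i, i.e. rho_reg = (direct sum over all irreducibles V_i) d_i V_i. The irreducible dimensions for D_4 are 1, 1, 1, 1, 2: 4 irreducibles of dimension 1, each with multiplicity 1; 1 irreducible of dimension 2, with multiplicity 2. Total dimension 4*1*1 + 1*2*2 = 8 = |G|.

General theorem: in the regular representation of a finite group G, each irreducible appears with multiplicity equal to its dimension. Check: dim(rho_reg) = sum d_i^2 = 1 + 1 + 1 + 1 + 4 = 8 = |G|.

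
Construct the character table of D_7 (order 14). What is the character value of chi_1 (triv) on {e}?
Conjugacy classes: {e} of size 1, {r^1, r^6} of size 2, {r^2, r^5} of size 2, {r^3, r^4} of size 2, {s, sr, ..., sr^6} of size 7.
Character table:
  irrep \ class              {e} (size 1)  {r^1, r^6} (size 2)  {r^2, r^5} (size 2)  {r^3, r^4} (size 2)  {s, sr, ..., sr^6} (size 7)
  chi_1 (triv)               1             1                    1                    1                    1                          
  chi_2 (sign: r->1, s->-1)  1             1                    1                    1                    -1                         
  chi_3 (2d, j=1)            2             2*cos(2*pi/7)        -2*cos(3*pi/7)       -2*cos(pi/7)         0                          
  chi_4 (2d, j=2)            2             -2*cos(3*pi/7)       -2*cos(pi/7)         2*cos(2*pi/7)        0                          
  chi_5 (2d, j=3)            2             -2*cos(pi/7)         2*cos(2*pi/7)        -2*cos(3*pi/7)       0                          

Spot check: chi_1 (triv) on {e} = 1.

Argument: D_7 has order 2*7 = 14 with 5 conjugacy classes, hence 5 irreducibles. Sum of squared dims 1 + 1 + 4 + 4 + 4 = 14 = |G|. Linear characters come from the abelianisation; the 2-dimensional irreps have character r^k -> 2*cos(2*pi*j*k/7), reflections -> 0.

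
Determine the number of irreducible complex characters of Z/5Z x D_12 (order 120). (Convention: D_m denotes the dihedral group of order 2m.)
45

Justification: The number of irreducible complex representations of a finite group equals its number of conjugacy classes. For a direct product, #classes(G x H) = #classes(G) * #classes(H). Z/5Z has 5 classes (abelian), D_12 has 9 classes, so 5 * 9 = 45, so Z/5Z x D_12 (order 120) has exactly 45 irreducible complex representations.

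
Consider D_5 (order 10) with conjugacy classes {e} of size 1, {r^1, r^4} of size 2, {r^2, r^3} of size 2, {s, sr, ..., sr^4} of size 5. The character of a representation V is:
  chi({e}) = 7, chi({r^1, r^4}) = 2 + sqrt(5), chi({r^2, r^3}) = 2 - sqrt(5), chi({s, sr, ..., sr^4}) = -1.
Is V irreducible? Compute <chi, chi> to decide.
Not irreducible (reducible): <chi, chi> = 9 > 1.

Reasoning: <chi, chi> = (1/|G|) sum_C |C| * |chi(C)|^2 = (1/10)[1*|7|^2 + 2*|2 + sqrt(5)|^2 + 2*|2 - sqrt(5)|^2 + 5*|-1|^2]
  = (1/10)[(49) + (8*sqrt(5) + 18) + (18 - 8*sqrt(5)) + (5)] = 90/10 = 9.
A character is irreducible iff <chi, chi> = 1, so this representation is reducible.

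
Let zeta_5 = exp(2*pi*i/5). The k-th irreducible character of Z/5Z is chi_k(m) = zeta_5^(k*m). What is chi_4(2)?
chi_4(2) = zeta_5^8 = exp(-4*I*pi/5)

Reasoning: chi_4(2) = zeta_5^(4*2) = zeta_5^8. Since zeta_5^5 = 1, this equals zeta_5^3 = exp(2*pi*i*3/5) = exp(-4*I*pi/5).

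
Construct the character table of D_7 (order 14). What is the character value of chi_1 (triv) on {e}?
Conjugacy classes: {e} of size 1, {r^1, r^6} of size 2, {r^2, r^5} of size 2, {r^3, r^4} of size 2, {s, sr, ..., sr^6} of size 7.
Character table:
  irrep \ class              {e} (size 1)  {r^1, r^6} (size 2)  {r^2, r^5} (size 2)  {r^3, r^4} (size 2)  {s, sr, ..., sr^6} (size 7)
  chi_1 (triv)               1             1                    1                    1                    1                          
  chi_2 (sign: r->1, s->-1)  1             1                    1                    1                    -1                         
  chi_3 (2d, j=1)            2             2*cos(2*pi/7)        -2*cos(3*pi/7)       -2*cos(pi/7)         0                          
  chi_4 (2d, j=2)            2             -2*cos(3*pi/7)       -2*cos(pi/7)         2*cos(2*pi/7)        0                          
  chi_5 (2d, j=3)            2             -2*cos(pi/7)         2*cos(2*pi/7)        -2*cos(3*pi/7)       0                          

Spot check: chi_1 (triv) on {e} = 1.

Details: D_7 has order 2*7 = 14 with 5 conjugacy classes, hence 5 irreducibles. Sum of squared dims 1 + 1 + 4 + 4 + 4 = 14 = |G|. Linear characters come from the abelianisation; the 2-dimensional irreps have character r^k -> 2*cos(2*pi*j*k/7), reflections -> 0.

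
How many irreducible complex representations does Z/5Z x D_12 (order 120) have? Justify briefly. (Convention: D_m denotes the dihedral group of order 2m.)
45

Derivation: The number of irreducible complex representations of a finite group equals its number of conjugacy classes. For a direct product, #classes(G x H) = #classes(G) * #classes(H). Z/5Z has 5 classes (abelian), D_12 has 9 classes, so 5 * 9 = 45, so Z/5Z x D_12 (order 120) has exactly 45 irreducible complex representations.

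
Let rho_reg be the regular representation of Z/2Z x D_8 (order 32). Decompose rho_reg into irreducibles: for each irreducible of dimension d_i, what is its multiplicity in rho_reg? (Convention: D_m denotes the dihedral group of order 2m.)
Each irreducible V_i of dimension d_i appears with multiplicity d_i, i.e. rho_reg = (direct sum over all irreducibles V_i) d_i V_i. The irreducible dimensions for Z/2Z x D_8 are 1, 1, 1, 1, 1, 1, 1, 1, 2, 2, 2, 2, 2, 2: 8 irreducibles of dimension 1, each with multiplicity 1; 6 irreducibles of dimension 2, each with multiplicity 2. Total dimension 8*1*1 + 6*2*2 = 32 = |G|.

Working: General theorem: in the regular representation of a finite group G, each irreducible appears with multiplicity equal to its dimension. Check: dim(rho_reg) = sum d_i^2 = 1 + 1 + 1 + 1 + 1 + 1 + 1 + 1 + 4 + 4 + 4 + 4 + 4 + 4 = 32 = |G|.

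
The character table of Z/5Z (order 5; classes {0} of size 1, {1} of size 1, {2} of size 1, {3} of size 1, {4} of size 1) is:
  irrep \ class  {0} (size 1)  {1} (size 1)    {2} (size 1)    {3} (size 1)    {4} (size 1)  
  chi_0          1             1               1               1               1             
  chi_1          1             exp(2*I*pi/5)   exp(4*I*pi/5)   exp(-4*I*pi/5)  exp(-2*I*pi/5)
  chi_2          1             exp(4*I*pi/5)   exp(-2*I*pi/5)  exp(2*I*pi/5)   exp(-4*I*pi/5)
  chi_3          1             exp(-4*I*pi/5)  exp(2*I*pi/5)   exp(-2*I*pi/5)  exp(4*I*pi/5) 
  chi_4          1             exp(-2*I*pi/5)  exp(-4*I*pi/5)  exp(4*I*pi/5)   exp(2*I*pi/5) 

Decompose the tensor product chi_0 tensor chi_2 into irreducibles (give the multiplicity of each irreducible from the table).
chi_0 tensor chi_2 = chi_2 (all other irreducibles have multiplicity 0).

Derivation: The character of a tensor product is the pointwise product (chi_0 * chi_2)(C) = chi_0(C) * chi_2(C):
  {0}: (1)*(1), {1}: (1)*(exp(4*I*pi/5)), {2}: (1)*(exp(-2*I*pi/5)), {3}: (1)*(exp(2*I*pi/5)), {4}: (1)*(exp(-4*I*pi/5))
so (chi_0 * chi_2) takes values
  {0} -> 1, {1} -> exp(4*I*pi/5), {2} -> exp(-2*I*pi/5), {3} -> exp(2*I*pi/5), {4} -> exp(-4*I*pi/5).
Now take the inner product of this character with each irreducible chi from the table, <chi_0*chi_2, chi> = (1/5) sum_C |C| (chi_0*chi_2)(C) conj(chi(C)):
  <chi_0*chi_2, chi_0> = (1/5)[1*(1)*conj(1) + 1*(exp(4*I*pi/5))*conj(1) + 1*(exp(-2*I*pi/5))*conj(1) + 1*(exp(2*I*pi/5))*conj(1) + 1*(exp(-4*I*pi/5))*conj(1)]
      = (1/5)[(1) + (exp(4*I*pi/5)) + (exp(-2*I*pi/5)) + (exp(2*I*pi/5)) + (exp(-4*I*pi/5))] = 0/5 = 0
  <chi_0*chi_2, chi_1> = (1/5)[1*(1)*conj(1) + 1*(exp(4*I*pi/5))*conj(exp(2*I*pi/5)) + 1*(exp(-2*I*pi/5))*conj(exp(4*I*pi/5)) + 1*(exp(2*I*pi/5))*conj(exp(-4*I*pi/5)) + 1*(exp(-4*I*pi/5))*conj(exp(-2*I*pi/5))]
      = (1/5)[(1) + (exp(2*I*pi/5)) + (exp(4*I*pi/5)) + (exp(-4*I*pi/5)) + (exp(-2*I*pi/5))] = 0/5 = 0
  <chi_0*chi_2, chi_2> = (1/5)[1*(1)*conj(1) + 1*(exp(4*I*pi/5))*conj(exp(4*I*pi/5)) + 1*(exp(-2*I*pi/5))*conj(exp(-2*I*pi/5)) + 1*(exp(2*I*pi/5))*conj(exp(2*I*pi/5)) + 1*(exp(-4*I*pi/5))*conj(exp(-4*I*pi/5))]
      = (1/5)[(1) + (1) + (1) + (1) + (1)] = 5/5 = 1
  <chi_0*chi_2, chi_3> = (1/5)[1*(1)*conj(1) + 1*(exp(4*I*pi/5))*conj(exp(-4*I*pi/5)) + 1*(exp(-2*I*pi/5))*conj(exp(2*I*pi/5)) + 1*(exp(2*I*pi/5))*conj(exp(-2*I*pi/5)) + 1*(exp(-4*I*pi/5))*conj(exp(4*I*pi/5))]
      = (1/5)[(1) + (exp(-2*I*pi/5)) + (exp(-4*I*pi/5)) + (exp(4*I*pi/5)) + (exp(2*I*pi/5))] = 0/5 = 0
  <chi_0*chi_2, chi_4> = (1/5)[1*(1)*conj(1) + 1*(exp(4*I*pi/5))*conj(exp(-2*I*pi/5)) + 1*(exp(-2*I*pi/5))*conj(exp(-4*I*pi/5)) + 1*(exp(2*I*pi/5))*conj(exp(4*I*pi/5)) + 1*(exp(-4*I*pi/5))*conj(exp(2*I*pi/5))]
      = (1/5)[(1) + (exp(-4*I*pi/5)) + (exp(2*I*pi/5)) + (exp(-2*I*pi/5)) + (exp(4*I*pi/5))] = 0/5 = 0
(Exp terms are combined using exp(i*s)*conj(exp(i*t)) = exp(i*(s-t)), and sums of them are collapsed using the identity that for every m > 1 the m distinct m-th roots of unity sum to 0, e.g. 1 + exp(2*I*pi/3) + exp(-2*I*pi/3) = 0.)
Hence the multiplicities are chi_2: 1. Dimension check: dim(chi_0)*dim(chi_2) = 1*1 = 1 and sum (mult * dim) = 1*1 = 1.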